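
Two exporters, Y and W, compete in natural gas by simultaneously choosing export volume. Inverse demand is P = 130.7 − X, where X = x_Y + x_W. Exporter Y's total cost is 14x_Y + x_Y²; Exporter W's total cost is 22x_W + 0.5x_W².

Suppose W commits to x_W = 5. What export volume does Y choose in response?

Exporter Y's profit: π = x_Y(130.7 − (x_Y + x_W)) − 14x_Y − x_Y².
∂π/∂x_Y = 116.7 − 4x_Y − x_W = 0, so x_Y = 29.175 − 0.25x_W.
At x_W = 5: x_Y = 29.175 − 0.25·5 = 27.925.

27.925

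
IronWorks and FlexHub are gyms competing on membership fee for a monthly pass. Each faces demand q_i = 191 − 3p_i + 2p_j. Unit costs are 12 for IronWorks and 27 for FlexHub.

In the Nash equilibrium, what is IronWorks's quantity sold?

142.6875

IronWorks's profit: π = (p_{IronWorks} − 12)(191 − 3p_{IronWorks} + 2p_{FlexHub}).
∂π/∂p_{IronWorks} = 227 − 6p_{IronWorks} + 2p_{FlexHub} = 0 ⇒ p_{IronWorks} = 227/6 + (1/3)p_{FlexHub}.
Similarly p_{FlexHub} = 136/3 + (1/3)p_{IronWorks}.
Substituting the second reaction function into the first: p_{IronWorks} = 227/6 + (1/3)(136/3 + (1/3)p_{IronWorks}), which gives (8/9)p_{IronWorks} = 953/18 ⇒ p_{IronWorks} = 59.5625.
Then p_{FlexHub} = 136/3 + (1/3)·59.5625 = 65.1875.
q_{IronWorks} = 191 − 3·59.5625 + 2·65.1875 = 142.6875.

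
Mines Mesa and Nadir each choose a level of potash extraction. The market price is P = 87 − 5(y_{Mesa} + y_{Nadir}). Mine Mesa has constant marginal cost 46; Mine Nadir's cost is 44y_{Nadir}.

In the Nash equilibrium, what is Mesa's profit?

33.8

Mine Mesa's profit: π = y_{Mesa}(87 − 5(y_{Mesa} + y_{Nadir})) − 46y_{Mesa}.
∂π/∂y_{Mesa} = 41 − 10y_{Mesa} − 5y_{Nadir} = 0, so y_{Mesa} = 4.1 − 0.5y_{Nadir}.
By the same steps for Nadir: y_{Nadir} = 4.3 − 0.5y_{Mesa}.
Substituting the second reaction function into the first: y_{Mesa} = 4.1 − 0.5(4.3 − 0.5y_{Mesa}), which gives 0.75y_{Mesa} = 1.95 ⇒ y_{Mesa} = 2.6.
Then y_{Nadir} = 4.3 − 0.5·2.6 = 3.
Price P = 87 − 5·5.6 = 59.
Mesa's profit: (59 − 46)·2.6 = 33.8.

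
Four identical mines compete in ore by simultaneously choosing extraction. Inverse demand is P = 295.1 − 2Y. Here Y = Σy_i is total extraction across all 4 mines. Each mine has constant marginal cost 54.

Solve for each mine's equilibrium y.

A representative mine's profit is π_i = y_i(295.1 − 2Y) − 54y_i, with Y = y_i + Σ_{j≠i} y_j.
First-order condition: 241.1 − 4y_i − 2Σ_{j≠i} y_j = 0.
In a symmetric equilibrium every mine chooses the same y, so Σ_{j≠i} y_j = 3y. The condition becomes 241.1 − 10y = 0, giving y = 241.1/10 = 24.11.

24.11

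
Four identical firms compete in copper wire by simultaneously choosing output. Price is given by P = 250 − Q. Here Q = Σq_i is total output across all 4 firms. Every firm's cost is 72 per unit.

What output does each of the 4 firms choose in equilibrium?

A representative firm's profit is π_i = q_i(250 − Q) − 72q_i, with Q = q_i + Σ_{j≠i} q_j.
First-order condition: 178 − 2q_i − Σ_{j≠i} q_j = 0.
Imposing symmetry (q_j = q for all j) turns Σ_{j≠i} q_j into 3q, so 178 = 5q and q = 35.6.

35.6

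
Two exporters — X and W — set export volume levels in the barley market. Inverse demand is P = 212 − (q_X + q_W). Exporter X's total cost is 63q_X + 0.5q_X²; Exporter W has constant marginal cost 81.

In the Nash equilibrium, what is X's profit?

1673.34

Exporter X's profit: π = q_X(212 − (q_X + q_W)) − 63q_X − 0.5q_X².
∂π/∂q_X = 149 − 3q_X − q_W = 0, so q_X = 149/3 − (1/3)q_W.
For W: ∂π/∂q_W = 131 − 2q_W − q_X = 0 ⇒ q_W = 65.5 − 0.5q_X.
Solving the two reaction functions simultaneously: (1 − (−1/3)(−0.5))q_X = 149/3 − (1/3)·65.5, so (5/6)q_X = 167/6 and q_X = 33.4.
Then q_W = 65.5 − 0.5·33.4 = 48.8.
Price P = 212 − 82.2 = 129.8.
X's profit: (129.8 − 63)·33.4 − 0.5(33.4)² = 1673.34.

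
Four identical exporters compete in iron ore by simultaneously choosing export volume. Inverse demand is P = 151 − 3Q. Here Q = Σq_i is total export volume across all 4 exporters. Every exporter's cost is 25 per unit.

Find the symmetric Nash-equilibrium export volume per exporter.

8.4

A representative exporter's profit is π_i = q_i(151 − 3Q) − 25q_i, with Q = q_i + Σ_{j≠i} q_j.
First-order condition: 126 − 6q_i − 3Σ_{j≠i} q_j = 0.
In a symmetric equilibrium every exporter chooses the same q, so Σ_{j≠i} q_j = 3q. The condition becomes 126 − 15q = 0, giving q = 126/15 = 8.4.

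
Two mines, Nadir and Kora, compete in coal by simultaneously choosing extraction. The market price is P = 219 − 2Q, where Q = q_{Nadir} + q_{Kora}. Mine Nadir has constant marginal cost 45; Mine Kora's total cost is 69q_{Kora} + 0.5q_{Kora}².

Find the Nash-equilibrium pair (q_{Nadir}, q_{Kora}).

Mine Nadir's profit: π = q_{Nadir}(219 − 2(q_{Nadir} + q_{Kora})) − 45q_{Nadir}.
∂π/∂q_{Nadir} = 174 − 4q_{Nadir} − 2q_{Kora} = 0, so q_{Nadir} = 43.5 − 0.5q_{Kora}.
For Kora: ∂π/∂q_{Kora} = 150 − 5q_{Kora} − 2q_{Nadir} = 0 ⇒ q_{Kora} = 30 − 0.4q_{Nadir}.
Solving the two reaction functions simultaneously: (1 − (−0.5)(−0.4))q_{Nadir} = 43.5 − 0.5·30, so 0.8q_{Nadir} = 28.5 and q_{Nadir} = 35.625.
Then q_{Kora} = 30 − 0.4·35.625 = 15.75.

35.625, 15.75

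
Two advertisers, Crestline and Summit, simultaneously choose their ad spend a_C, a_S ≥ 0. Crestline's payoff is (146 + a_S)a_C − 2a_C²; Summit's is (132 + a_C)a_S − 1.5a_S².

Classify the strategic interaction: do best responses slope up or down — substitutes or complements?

Expanding Crestline's payoff: 146a_C + a_Sa_C − 2a_C².
∂π/∂a_C = 146 + a_S − 4a_C = 0, so a_C = 36.5 + 0.25a_S.
The best-response slope da_C/da_S = 0.25 > 0: the reaction function is upward-sloping, so the choices are strategic complements.

strategic complements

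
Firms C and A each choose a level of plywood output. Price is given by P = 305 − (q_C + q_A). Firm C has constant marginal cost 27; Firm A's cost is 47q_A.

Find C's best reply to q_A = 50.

114

Firm C's profit: π = q_C(305 − (q_C + q_A)) − 27q_C.
∂π/∂q_C = 278 − 2q_C − q_A = 0, so q_C = 139 − 0.5q_A.
At q_A = 50: q_C = 139 − 0.5·50 = 114.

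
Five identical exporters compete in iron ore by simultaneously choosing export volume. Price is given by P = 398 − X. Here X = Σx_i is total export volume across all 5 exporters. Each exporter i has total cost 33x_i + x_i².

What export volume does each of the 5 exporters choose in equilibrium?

A representative exporter's profit is π_i = x_i(398 − X) − 33x_i − x_i², with X = x_i + Σ_{j≠i} x_j.
First-order condition: 365 − 4x_i − Σ_{j≠i} x_j = 0.
In a symmetric equilibrium every exporter chooses the same x, so Σ_{j≠i} x_j = 4x. The condition becomes 365 − 8x = 0, giving x = 365/8 = 45.625.

45.625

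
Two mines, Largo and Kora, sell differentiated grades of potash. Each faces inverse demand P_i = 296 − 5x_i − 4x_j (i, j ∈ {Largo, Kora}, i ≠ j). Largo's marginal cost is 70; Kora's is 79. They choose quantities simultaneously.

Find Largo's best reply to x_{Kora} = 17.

15.8

Mine Largo's profit: π = x_{Largo}(296 − 5x_{Largo} − 4x_{Kora}) − 70x_{Largo}.
∂π/∂x_{Largo} = 226 − 10x_{Largo} − 4x_{Kora} = 0 ⇒ x_{Largo} = 22.6 − 0.4x_{Kora}.
At x_{Kora} = 17: x_{Largo} = 22.6 − 0.4·17 = 15.8.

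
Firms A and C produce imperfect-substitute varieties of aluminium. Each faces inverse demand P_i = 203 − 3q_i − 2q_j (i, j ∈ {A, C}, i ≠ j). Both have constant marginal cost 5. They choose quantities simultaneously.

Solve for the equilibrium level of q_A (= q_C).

24.75

Firm A's profit: π = q_A(203 − 3q_A − 2q_C) − 5q_A.
∂π/∂q_A = 198 − 6q_A − 2q_C = 0 ⇒ q_A = 33 − (1/3)q_C.
Setting q_A = q_C in the reaction function: q_A = 33 − (1/3)q_A, so q_A = 33 / (4/3) = 24.75.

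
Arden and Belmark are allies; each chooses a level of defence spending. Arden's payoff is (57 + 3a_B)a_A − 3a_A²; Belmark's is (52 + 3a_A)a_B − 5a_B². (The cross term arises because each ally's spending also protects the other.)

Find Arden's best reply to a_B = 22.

20.5

Expanding Arden's payoff: 57a_A + 3a_Ba_A − 3a_A².
∂π/∂a_A = 57 + 3a_B − 6a_A = 0, so a_A = 9.5 + 0.5a_B.
At a_B = 22: a_A = 9.5 + 0.5·22 = 20.5.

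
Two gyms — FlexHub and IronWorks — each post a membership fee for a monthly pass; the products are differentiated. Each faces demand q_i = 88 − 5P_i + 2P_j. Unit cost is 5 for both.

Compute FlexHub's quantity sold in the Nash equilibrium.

FlexHub's profit: π = (P_{FlexHub} − 5)(88 − 5P_{FlexHub} + 2P_{IronWorks}).
∂π/∂P_{FlexHub} = 113 − 10P_{FlexHub} + 2P_{IronWorks} = 0 ⇒ P_{FlexHub} = 11.3 + 0.2P_{IronWorks}.
By symmetry P_{IronWorks} = P_{FlexHub}; substituting into the reaction function, 0.8P_{FlexHub} = 11.3 and P_{FlexHub} = 14.125.
q_{FlexHub} = 88 − 5·14.125 + 2·14.125 = 45.625.

45.625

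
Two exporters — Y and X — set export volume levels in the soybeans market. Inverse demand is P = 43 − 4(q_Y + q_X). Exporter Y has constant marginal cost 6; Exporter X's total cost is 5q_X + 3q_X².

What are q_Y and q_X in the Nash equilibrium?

3.8125, 1.625

Exporter Y's profit: π = q_Y(43 − 4(q_Y + q_X)) − 6q_Y.
∂π/∂q_Y = 37 − 8q_Y − 4q_X = 0, so q_Y = 4.625 − 0.5q_X.
For X: ∂π/∂q_X = 38 − 14q_X − 4q_Y = 0 ⇒ q_X = 19/7 − (2/7)q_Y.
Plugging q_X into Y's best response: q_Y = 4.625 − 0.5(19/7 − (2/7)q_Y) ⇒ (6/7)q_Y = 183/56, so q_Y = 3.8125.
Then q_X = 19/7 − (2/7)·3.8125 = 1.625.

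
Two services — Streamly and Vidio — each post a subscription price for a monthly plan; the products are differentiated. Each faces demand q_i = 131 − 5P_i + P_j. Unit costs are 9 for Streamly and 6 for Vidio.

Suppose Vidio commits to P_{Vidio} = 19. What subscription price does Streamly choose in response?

Streamly's profit: π = (P_{Streamly} − 9)(131 − 5P_{Streamly} + P_{Vidio}).
∂π/∂P_{Streamly} = 176 − 10P_{Streamly} + P_{Vidio} = 0 ⇒ P_{Streamly} = 17.6 + 0.1P_{Vidio}.
At P_{Vidio} = 19: P_{Streamly} = 17.6 + 0.1·19 = 19.5.

19.5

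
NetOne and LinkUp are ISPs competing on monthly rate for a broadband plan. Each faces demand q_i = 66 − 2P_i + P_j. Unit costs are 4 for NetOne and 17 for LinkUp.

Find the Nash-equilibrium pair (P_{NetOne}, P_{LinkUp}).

NetOne's profit: π = (P_{NetOne} − 4)(66 − 2P_{NetOne} + P_{LinkUp}).
∂π/∂P_{NetOne} = 74 − 4P_{NetOne} + P_{LinkUp} = 0 ⇒ P_{NetOne} = 18.5 + 0.25P_{LinkUp}.
Similarly P_{LinkUp} = 25 + 0.25P_{NetOne}.
Substituting the second reaction function into the first: P_{NetOne} = 18.5 + 0.25(25 + 0.25P_{NetOne}), which gives 0.9375P_{NetOne} = 24.75 ⇒ P_{NetOne} = 26.4.
Then P_{LinkUp} = 25 + 0.25·26.4 = 31.6.

26.4, 31.6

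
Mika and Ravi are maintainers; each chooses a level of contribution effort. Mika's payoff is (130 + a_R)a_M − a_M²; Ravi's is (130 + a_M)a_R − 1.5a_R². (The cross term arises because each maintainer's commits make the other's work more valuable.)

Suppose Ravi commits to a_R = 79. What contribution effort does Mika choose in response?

Expanding Mika's payoff: 130a_M + a_Ra_M − a_M².
∂π/∂a_M = 130 + a_R − 2a_M = 0, so a_M = 65 + 0.5a_R.
At a_R = 79: a_M = 65 + 0.5·79 = 104.5.

104.5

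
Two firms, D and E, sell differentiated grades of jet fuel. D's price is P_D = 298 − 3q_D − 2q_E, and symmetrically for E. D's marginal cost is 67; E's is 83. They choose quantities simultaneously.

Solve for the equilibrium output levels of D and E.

Firm D's profit: π = q_D(298 − 3q_D − 2q_E) − 67q_D.
∂π/∂q_D = 231 − 6q_D − 2q_E = 0 ⇒ q_D = 38.5 − (1/3)q_E.
Similarly q_E = 215/6 − (1/3)q_D.
Plugging q_E into D's best response: q_D = 38.5 − (1/3)(215/6 − (1/3)q_D) ⇒ (8/9)q_D = 239/9, so q_D = 29.875.
Then q_E = 215/6 − (1/3)·29.875 = 25.875.

29.875, 25.875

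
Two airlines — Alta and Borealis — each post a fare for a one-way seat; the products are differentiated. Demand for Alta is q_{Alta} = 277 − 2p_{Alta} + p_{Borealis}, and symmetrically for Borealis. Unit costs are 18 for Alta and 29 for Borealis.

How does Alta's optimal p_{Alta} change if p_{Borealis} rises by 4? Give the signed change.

1

Alta's profit: π = (p_{Alta} − 18)(277 − 2p_{Alta} + p_{Borealis}).
∂π/∂p_{Alta} = 313 − 4p_{Alta} + p_{Borealis} = 0 ⇒ p_{Alta} = 78.25 + 0.25p_{Borealis}.
The reaction-function slope is 0.25, so a 4-unit rise in p_{Borealis} moves p_{Alta} by 0.25 × 4 = 1. Alta's best response rises — the actions are strategic complements.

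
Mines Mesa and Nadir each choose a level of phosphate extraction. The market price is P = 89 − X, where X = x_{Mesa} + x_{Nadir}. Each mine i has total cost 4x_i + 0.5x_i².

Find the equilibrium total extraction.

42.5

Mine Mesa's profit: π = x_{Mesa}(89 − (x_{Mesa} + x_{Nadir})) − 4x_{Mesa} − 0.5x_{Mesa}².
∂π/∂x_{Mesa} = 85 − 3x_{Mesa} − x_{Nadir} = 0, so x_{Mesa} = 85/3 − (1/3)x_{Nadir}.
The game is symmetric, so in equilibrium x_{Nadir} = x_{Mesa}: the reaction function gives (4/3)x_{Mesa} = 85/3, hence x_{Mesa} = 21.25.
Total extraction: 21.25 + 21.25 = 42.5.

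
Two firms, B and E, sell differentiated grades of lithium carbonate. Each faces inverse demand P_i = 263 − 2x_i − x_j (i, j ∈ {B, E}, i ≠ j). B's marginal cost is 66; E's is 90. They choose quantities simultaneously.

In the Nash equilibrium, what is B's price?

148

Firm B's profit: π = x_B(263 − 2x_B − x_E) − 66x_B.
∂π/∂x_B = 197 − 4x_B − x_E = 0 ⇒ x_B = 49.25 − 0.25x_E.
Similarly x_E = 43.25 − 0.25x_B.
Solving the two reaction functions simultaneously: (1 − (−0.25)(−0.25))x_B = 49.25 − 0.25·43.25, so 0.9375x_B = 38.4375 and x_B = 41.
Then x_E = 43.25 − 0.25·41 = 33.
P_B = 263 − 2·41 − 33 = 148.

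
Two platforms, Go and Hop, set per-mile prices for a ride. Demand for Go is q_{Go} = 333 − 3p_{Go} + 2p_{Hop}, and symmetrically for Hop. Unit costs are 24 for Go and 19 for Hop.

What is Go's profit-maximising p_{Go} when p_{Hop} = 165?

122.5

Go's profit: π = (p_{Go} − 24)(333 − 3p_{Go} + 2p_{Hop}).
∂π/∂p_{Go} = 405 − 6p_{Go} + 2p_{Hop} = 0 ⇒ p_{Go} = 67.5 + (1/3)p_{Hop}.
At p_{Hop} = 165: p_{Go} = 67.5 + (1/3)·165 = 122.5.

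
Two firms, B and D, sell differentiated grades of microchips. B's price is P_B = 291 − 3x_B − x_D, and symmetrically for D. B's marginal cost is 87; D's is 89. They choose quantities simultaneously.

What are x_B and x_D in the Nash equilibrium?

29.2, 28.8

Firm B's profit: π = x_B(291 − 3x_B − x_D) − 87x_B.
∂π/∂x_B = 204 − 6x_B − x_D = 0 ⇒ x_B = 34 − (1/6)x_D.
Similarly x_D = 101/3 − (1/6)x_B.
Substituting the second reaction function into the first: x_B = 34 − (1/6)(101/3 − (1/6)x_B), which gives (35/36)x_B = 511/18 ⇒ x_B = 29.2.
Then x_D = 101/3 − (1/6)·29.2 = 28.8.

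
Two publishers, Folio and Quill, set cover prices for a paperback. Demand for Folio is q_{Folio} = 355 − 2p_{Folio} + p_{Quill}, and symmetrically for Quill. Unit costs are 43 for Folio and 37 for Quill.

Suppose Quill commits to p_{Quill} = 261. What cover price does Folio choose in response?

Folio's profit: π = (p_{Folio} − 43)(355 − 2p_{Folio} + p_{Quill}).
∂π/∂p_{Folio} = 441 − 4p_{Folio} + p_{Quill} = 0 ⇒ p_{Folio} = 110.25 + 0.25p_{Quill}.
At p_{Quill} = 261: p_{Folio} = 110.25 + 0.25·261 = 175.5.

175.5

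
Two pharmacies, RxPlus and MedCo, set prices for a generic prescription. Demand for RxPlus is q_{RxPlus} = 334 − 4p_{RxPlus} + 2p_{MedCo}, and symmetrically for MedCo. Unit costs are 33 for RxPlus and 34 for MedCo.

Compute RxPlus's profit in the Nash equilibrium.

8028.16

RxPlus's profit: π = (p_{RxPlus} − 33)(334 − 4p_{RxPlus} + 2p_{MedCo}).
∂π/∂p_{RxPlus} = 466 − 8p_{RxPlus} + 2p_{MedCo} = 0 ⇒ p_{RxPlus} = 58.25 + 0.25p_{MedCo}.
Similarly p_{MedCo} = 58.75 + 0.25p_{RxPlus}.
Substituting the second reaction function into the first: p_{RxPlus} = 58.25 + 0.25(58.75 + 0.25p_{RxPlus}), which gives 0.9375p_{RxPlus} = 72.9375 ⇒ p_{RxPlus} = 77.8.
Then p_{MedCo} = 58.75 + 0.25·77.8 = 78.2.
q_{RxPlus} = 334 − 4·77.8 + 2·78.2 = 179.2.
Profit = (77.8 − 33)·179.2 = 8028.16.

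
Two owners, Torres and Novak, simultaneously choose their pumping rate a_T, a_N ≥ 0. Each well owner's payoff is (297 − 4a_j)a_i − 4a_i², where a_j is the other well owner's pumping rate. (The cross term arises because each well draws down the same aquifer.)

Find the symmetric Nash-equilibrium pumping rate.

Torres's payoff is (297 − 4a_N)a_T − 4a_T².
∂π/∂a_T = 297 − 4a_N − 8a_T = 0, so a_T = 37.125 − 0.5a_N.
Setting a_T = a_N in the reaction function: a_T = 37.125 − 0.5a_T, so a_T = 37.125 / 1.5 = 24.75.

24.75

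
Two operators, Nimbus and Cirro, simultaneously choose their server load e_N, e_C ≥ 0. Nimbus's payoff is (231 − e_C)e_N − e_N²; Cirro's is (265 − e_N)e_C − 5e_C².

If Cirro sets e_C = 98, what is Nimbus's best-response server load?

Expanding Nimbus's payoff: 231e_N − e_Ce_N − e_N².
∂π/∂e_N = 231 − e_C − 2e_N = 0, so e_N = 115.5 − 0.5e_C.
At e_C = 98: e_N = 115.5 − 0.5·98 = 66.5.

66.5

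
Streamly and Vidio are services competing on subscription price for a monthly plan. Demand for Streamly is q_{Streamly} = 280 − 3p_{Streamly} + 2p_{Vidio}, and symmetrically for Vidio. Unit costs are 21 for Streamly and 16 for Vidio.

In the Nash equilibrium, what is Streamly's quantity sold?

191.4375

Streamly's profit: π = (p_{Streamly} − 21)(280 − 3p_{Streamly} + 2p_{Vidio}).
∂π/∂p_{Streamly} = 343 − 6p_{Streamly} + 2p_{Vidio} = 0 ⇒ p_{Streamly} = 343/6 + (1/3)p_{Vidio}.
Similarly p_{Vidio} = 164/3 + (1/3)p_{Streamly}.
Solving the two reaction functions simultaneously: (1 − (1/3)(1/3))p_{Streamly} = 343/6 + (1/3)·(164/3), so (8/9)p_{Streamly} = 1357/18 and p_{Streamly} = 84.8125.
Then p_{Vidio} = 164/3 + (1/3)·84.8125 = 82.9375.
q_{Streamly} = 280 − 3·84.8125 + 2·82.9375 = 191.4375.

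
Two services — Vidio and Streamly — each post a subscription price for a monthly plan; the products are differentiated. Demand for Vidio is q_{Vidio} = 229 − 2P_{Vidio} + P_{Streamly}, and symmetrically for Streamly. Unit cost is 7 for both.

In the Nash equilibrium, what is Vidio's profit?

10952

Vidio's profit: π = (P_{Vidio} − 7)(229 − 2P_{Vidio} + P_{Streamly}).
∂π/∂P_{Vidio} = 243 − 4P_{Vidio} + P_{Streamly} = 0 ⇒ P_{Vidio} = 60.75 + 0.25P_{Streamly}.
By symmetry P_{Streamly} = P_{Vidio}; substituting into the reaction function, 0.75P_{Vidio} = 60.75 and P_{Vidio} = 81.
q_{Vidio} = 229 − 2·81 + 81 = 148.
Profit = (81 − 7)·148 = 10952.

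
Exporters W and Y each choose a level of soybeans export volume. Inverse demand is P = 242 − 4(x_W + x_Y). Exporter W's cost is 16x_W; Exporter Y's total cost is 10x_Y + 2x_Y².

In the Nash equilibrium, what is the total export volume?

34.2

Exporter W's profit: π = x_W(242 − 4(x_W + x_Y)) − 16x_W.
∂π/∂x_W = 226 − 8x_W − 4x_Y = 0, so x_W = 28.25 − 0.5x_Y.
For Y: ∂π/∂x_Y = 232 − 12x_Y − 4x_W = 0 ⇒ x_Y = 58/3 − (1/3)x_W.
Plugging x_Y into W's best response: x_W = 28.25 − 0.5(58/3 − (1/3)x_W) ⇒ (5/6)x_W = 223/12, so x_W = 22.3.
Then x_Y = 58/3 − (1/3)·22.3 = 11.9.
Total export volume: 22.3 + 11.9 = 34.2.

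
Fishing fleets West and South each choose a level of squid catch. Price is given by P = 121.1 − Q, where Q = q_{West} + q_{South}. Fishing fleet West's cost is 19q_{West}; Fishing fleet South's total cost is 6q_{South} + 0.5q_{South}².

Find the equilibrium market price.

57.24

Fishing fleet West's profit: π = q_{West}(121.1 − (q_{West} + q_{South})) − 19q_{West}.
∂π/∂q_{West} = 102.1 − 2q_{West} − q_{South} = 0, so q_{West} = 51.05 − 0.5q_{South}.
For South: ∂π/∂q_{South} = 115.1 − 3q_{South} − q_{West} = 0 ⇒ q_{South} = 1151/30 − (1/3)q_{West}.
Solving the two reaction functions simultaneously: (1 − (−0.5)(−1/3))q_{West} = 51.05 − 0.5·(1151/30), so (5/6)q_{West} = 478/15 and q_{West} = 38.24.
Then q_{South} = 1151/30 − (1/3)·38.24 = 25.62.
Equilibrium price: P = 121.1 − 63.86 = 57.24.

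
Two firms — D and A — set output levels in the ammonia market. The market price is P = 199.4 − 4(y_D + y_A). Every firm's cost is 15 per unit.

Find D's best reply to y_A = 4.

Firm D's profit: π = y_D(199.4 − 4(y_D + y_A)) − 15y_D.
∂π/∂y_D = 184.4 − 8y_D − 4y_A = 0, so y_D = 23.05 − 0.5y_A.
At y_A = 4: y_D = 23.05 − 0.5·4 = 21.05.

21.05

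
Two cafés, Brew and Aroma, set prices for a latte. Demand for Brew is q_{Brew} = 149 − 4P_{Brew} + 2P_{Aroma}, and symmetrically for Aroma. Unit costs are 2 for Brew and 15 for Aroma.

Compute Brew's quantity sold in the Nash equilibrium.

103.6

Brew's profit: π = (P_{Brew} − 2)(149 − 4P_{Brew} + 2P_{Aroma}).
∂π/∂P_{Brew} = 157 − 8P_{Brew} + 2P_{Aroma} = 0 ⇒ P_{Brew} = 19.625 + 0.25P_{Aroma}.
Similarly P_{Aroma} = 26.125 + 0.25P_{Brew}.
Solving the two reaction functions simultaneously: (1 − (0.25)(0.25))P_{Brew} = 19.625 + 0.25·26.125, so 0.9375P_{Brew} = 837/32 and P_{Brew} = 27.9.
Then P_{Aroma} = 26.125 + 0.25·27.9 = 33.1.
q_{Brew} = 149 − 4·27.9 + 2·33.1 = 103.6.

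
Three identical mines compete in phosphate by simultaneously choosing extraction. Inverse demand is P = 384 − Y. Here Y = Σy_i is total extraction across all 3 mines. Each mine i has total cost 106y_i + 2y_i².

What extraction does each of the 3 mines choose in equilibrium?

34.75

A representative mine's profit is π_i = y_i(384 − Y) − 106y_i − 2y_i², with Y = y_i + Σ_{j≠i} y_j.
First-order condition: 278 − 6y_i − Σ_{j≠i} y_j = 0.
With identical mines, set every y_j = y: then 278 − 6y − 2y = 0, i.e. y = 278/8 = 34.75.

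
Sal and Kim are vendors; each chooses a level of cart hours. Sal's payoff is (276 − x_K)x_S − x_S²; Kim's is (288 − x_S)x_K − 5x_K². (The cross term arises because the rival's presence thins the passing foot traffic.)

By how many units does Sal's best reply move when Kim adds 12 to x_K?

-6

Expanding Sal's payoff: 276x_S − x_Kx_S − x_S².
∂π/∂x_S = 276 − x_K − 2x_S = 0, so x_S = 138 − 0.5x_K.
The reaction-function slope is −0.5, so a 12-unit rise in x_K moves x_S by −0.5 × 12 = −6. Sal's best response falls — the actions are strategic substitutes.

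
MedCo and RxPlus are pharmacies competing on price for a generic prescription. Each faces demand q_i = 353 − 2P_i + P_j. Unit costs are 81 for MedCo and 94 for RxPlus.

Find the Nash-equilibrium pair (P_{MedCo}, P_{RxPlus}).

173.4, 178.6

MedCo's profit: π = (P_{MedCo} − 81)(353 − 2P_{MedCo} + P_{RxPlus}).
∂π/∂P_{MedCo} = 515 − 4P_{MedCo} + P_{RxPlus} = 0 ⇒ P_{MedCo} = 128.75 + 0.25P_{RxPlus}.
Similarly P_{RxPlus} = 135.25 + 0.25P_{MedCo}.
Solving the two reaction functions simultaneously: (1 − (0.25)(0.25))P_{MedCo} = 128.75 + 0.25·135.25, so 0.9375P_{MedCo} = 162.5625 and P_{MedCo} = 173.4.
Then P_{RxPlus} = 135.25 + 0.25·173.4 = 178.6.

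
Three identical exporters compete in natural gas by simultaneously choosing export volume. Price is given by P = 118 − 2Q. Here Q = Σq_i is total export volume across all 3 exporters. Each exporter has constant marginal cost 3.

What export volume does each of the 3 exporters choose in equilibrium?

14.375

A representative exporter's profit is π_i = q_i(118 − 2Q) − 3q_i, with Q = q_i + Σ_{j≠i} q_j.
First-order condition: 115 − 4q_i − 2Σ_{j≠i} q_j = 0.
With identical exporters, set every q_j = q: then 115 − 4q − 4q = 0, i.e. q = 115/8 = 14.375.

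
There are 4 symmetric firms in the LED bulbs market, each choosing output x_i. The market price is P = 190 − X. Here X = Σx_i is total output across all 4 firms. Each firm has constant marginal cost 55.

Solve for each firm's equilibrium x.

A representative firm's profit is π_i = x_i(190 − X) − 55x_i, with X = x_i + Σ_{j≠i} x_j.
First-order condition: 135 − 2x_i − Σ_{j≠i} x_j = 0.
In a symmetric equilibrium every firm chooses the same x, so Σ_{j≠i} x_j = 3x. The condition becomes 135 − 5x = 0, giving x = 135/5 = 27.

27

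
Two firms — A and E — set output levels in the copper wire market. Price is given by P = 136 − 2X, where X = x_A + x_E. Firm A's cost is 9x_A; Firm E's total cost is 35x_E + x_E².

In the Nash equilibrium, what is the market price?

65

Firm A's profit: π = x_A(136 − 2(x_A + x_E)) − 9x_A.
∂π/∂x_A = 127 − 4x_A − 2x_E = 0, so x_A = 31.75 − 0.5x_E.
For E: ∂π/∂x_E = 101 − 6x_E − 2x_A = 0 ⇒ x_E = 101/6 − (1/3)x_A.
Plugging x_E into A's best response: x_A = 31.75 − 0.5(101/6 − (1/3)x_A) ⇒ (5/6)x_A = 70/3, so x_A = 28.
Then x_E = 101/6 − (1/3)·28 = 7.5.
Equilibrium price: P = 136 − 2·35.5 = 65.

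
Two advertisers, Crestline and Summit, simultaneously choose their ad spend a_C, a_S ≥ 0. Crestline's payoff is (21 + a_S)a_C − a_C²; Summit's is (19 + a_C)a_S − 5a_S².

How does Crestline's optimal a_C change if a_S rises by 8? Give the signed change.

4

Expanding Crestline's payoff: 21a_C + a_Sa_C − a_C².
∂π/∂a_C = 21 + a_S − 2a_C = 0, so a_C = 10.5 + 0.5a_S.
The reaction-function slope is 0.5, so an 8-unit rise in a_S moves a_C by 0.5 × 8 = 4. Crestline's best response rises — the actions are strategic complements.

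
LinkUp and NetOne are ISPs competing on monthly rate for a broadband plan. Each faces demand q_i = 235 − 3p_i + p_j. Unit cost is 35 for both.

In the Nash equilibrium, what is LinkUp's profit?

3267

LinkUp's profit: π = (p_{LinkUp} − 35)(235 − 3p_{LinkUp} + p_{NetOne}).
∂π/∂p_{LinkUp} = 340 − 6p_{LinkUp} + p_{NetOne} = 0 ⇒ p_{LinkUp} = 170/3 + (1/6)p_{NetOne}.
By symmetry p_{NetOne} = p_{LinkUp}; substituting into the reaction function, (5/6)p_{LinkUp} = 170/3 and p_{LinkUp} = 68.
q_{LinkUp} = 235 − 3·68 + 68 = 99.
Profit = (68 − 35)·99 = 3267.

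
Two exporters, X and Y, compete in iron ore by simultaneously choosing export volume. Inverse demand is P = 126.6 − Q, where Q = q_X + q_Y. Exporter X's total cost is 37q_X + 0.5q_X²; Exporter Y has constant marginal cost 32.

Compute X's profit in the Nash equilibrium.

Exporter X's profit: π = q_X(126.6 − (q_X + q_Y)) − 37q_X − 0.5q_X².
∂π/∂q_X = 89.6 − 3q_X − q_Y = 0, so q_X = 448/15 − (1/3)q_Y.
For Y: ∂π/∂q_Y = 94.6 − 2q_Y − q_X = 0 ⇒ q_Y = 47.3 − 0.5q_X.
Substituting the second reaction function into the first: q_X = 448/15 − (1/3)(47.3 − 0.5q_X), which gives (5/6)q_X = 14.1 ⇒ q_X = 16.92.
Then q_Y = 47.3 − 0.5·16.92 = 38.84.
Price P = 126.6 − 55.76 = 70.84.
X's profit: (70.84 − 37)·16.92 − 0.5(16.92)² = 429.4296.

429.4296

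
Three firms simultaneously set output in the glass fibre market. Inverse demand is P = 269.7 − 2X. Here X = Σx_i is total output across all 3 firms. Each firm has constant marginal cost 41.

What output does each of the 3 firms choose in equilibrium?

28.5875

A representative firm's profit is π_i = x_i(269.7 − 2X) − 41x_i, with X = x_i + Σ_{j≠i} x_j.
First-order condition: 228.7 − 4x_i − 2Σ_{j≠i} x_j = 0.
Imposing symmetry (x_j = x for all j) turns Σ_{j≠i} x_j into 2x, so 228.7 = 8x and x = 28.5875.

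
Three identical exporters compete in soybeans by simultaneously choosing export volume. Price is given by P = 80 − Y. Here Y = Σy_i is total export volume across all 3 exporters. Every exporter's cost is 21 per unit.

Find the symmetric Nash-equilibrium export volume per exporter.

14.75

A representative exporter's profit is π_i = y_i(80 − Y) − 21y_i, with Y = y_i + Σ_{j≠i} y_j.
First-order condition: 59 − 2y_i − Σ_{j≠i} y_j = 0.
In a symmetric equilibrium every exporter chooses the same y, so Σ_{j≠i} y_j = 2y. The condition becomes 59 − 4y = 0, giving y = 59/4 = 14.75.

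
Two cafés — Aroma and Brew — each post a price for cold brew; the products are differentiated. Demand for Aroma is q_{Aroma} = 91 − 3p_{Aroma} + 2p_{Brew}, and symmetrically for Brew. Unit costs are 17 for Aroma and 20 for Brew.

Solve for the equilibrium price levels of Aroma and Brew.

36.0625, 37.1875

Aroma's profit: π = (p_{Aroma} − 17)(91 − 3p_{Aroma} + 2p_{Brew}).
∂π/∂p_{Aroma} = 142 − 6p_{Aroma} + 2p_{Brew} = 0 ⇒ p_{Aroma} = 71/3 + (1/3)p_{Brew}.
Similarly p_{Brew} = 151/6 + (1/3)p_{Aroma}.
Solving the two reaction functions simultaneously: (1 − (1/3)(1/3))p_{Aroma} = 71/3 + (1/3)·(151/6), so (8/9)p_{Aroma} = 577/18 and p_{Aroma} = 36.0625.
Then p_{Brew} = 151/6 + (1/3)·36.0625 = 37.1875.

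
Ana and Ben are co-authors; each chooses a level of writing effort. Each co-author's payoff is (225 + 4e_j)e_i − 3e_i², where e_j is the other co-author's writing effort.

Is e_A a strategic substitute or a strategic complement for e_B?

Ana's payoff is (225 + 4e_B)e_A − 3e_A².
∂π/∂e_A = 225 + 4e_B − 6e_A = 0, so e_A = 37.5 + (2/3)e_B.
The best-response slope de_A/de_B = 2/3 > 0: the reaction function is upward-sloping, so the choices are strategic complements.

strategic complements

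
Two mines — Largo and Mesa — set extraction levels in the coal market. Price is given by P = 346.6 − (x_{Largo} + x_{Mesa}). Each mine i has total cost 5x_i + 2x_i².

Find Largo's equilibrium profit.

Mine Largo's profit: π = x_{Largo}(346.6 − (x_{Largo} + x_{Mesa})) − 5x_{Largo} − 2x_{Largo}².
∂π/∂x_{Largo} = 341.6 − 6x_{Largo} − x_{Mesa} = 0, so x_{Largo} = 854/15 − (1/6)x_{Mesa}.
The game is symmetric, so in equilibrium x_{Mesa} = x_{Largo}: the reaction function gives (7/6)x_{Largo} = 854/15, hence x_{Largo} = 48.8.
Price P = 346.6 − 97.6 = 249.
Largo's profit: (249 − 5)·48.8 − 2(48.8)² = 7144.32.

7144.32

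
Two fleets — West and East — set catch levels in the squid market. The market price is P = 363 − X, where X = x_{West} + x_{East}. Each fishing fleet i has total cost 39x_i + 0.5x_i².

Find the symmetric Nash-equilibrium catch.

81

Fishing fleet West's profit: π = x_{West}(363 − (x_{West} + x_{East})) − 39x_{West} − 0.5x_{West}².
∂π/∂x_{West} = 324 − 3x_{West} − x_{East} = 0, so x_{West} = 108 − (1/3)x_{East}.
By symmetry x_{East} = x_{West}; substituting into the reaction function, (4/3)x_{West} = 108 and x_{West} = 81.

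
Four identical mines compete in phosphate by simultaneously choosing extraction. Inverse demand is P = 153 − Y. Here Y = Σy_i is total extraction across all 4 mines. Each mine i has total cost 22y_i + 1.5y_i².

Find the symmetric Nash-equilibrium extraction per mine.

A representative mine's profit is π_i = y_i(153 − Y) − 22y_i − 1.5y_i², with Y = y_i + Σ_{j≠i} y_j.
First-order condition: 131 − 5y_i − Σ_{j≠i} y_j = 0.
With identical mines, set every y_j = y: then 131 − 5y − 3y = 0, i.e. y = 131/8 = 16.375.

16.375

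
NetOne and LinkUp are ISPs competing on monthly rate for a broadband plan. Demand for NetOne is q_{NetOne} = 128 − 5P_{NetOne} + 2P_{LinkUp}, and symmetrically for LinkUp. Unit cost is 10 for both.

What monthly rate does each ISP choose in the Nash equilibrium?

NetOne's profit: π = (P_{NetOne} − 10)(128 − 5P_{NetOne} + 2P_{LinkUp}).
∂π/∂P_{NetOne} = 178 − 10P_{NetOne} + 2P_{LinkUp} = 0 ⇒ P_{NetOne} = 17.8 + 0.2P_{LinkUp}.
The game is symmetric, so in equilibrium P_{LinkUp} = P_{NetOne}: the reaction function gives 0.8P_{NetOne} = 17.8, hence P_{NetOne} = 22.25.

22.25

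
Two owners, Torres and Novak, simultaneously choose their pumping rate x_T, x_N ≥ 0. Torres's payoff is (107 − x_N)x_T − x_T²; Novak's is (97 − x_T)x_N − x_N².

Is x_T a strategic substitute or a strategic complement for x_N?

strategic substitutes

Expanding Torres's payoff: 107x_T − x_Nx_T − x_T².
∂π/∂x_T = 107 − x_N − 2x_T = 0, so x_T = 53.5 − 0.5x_N.
The best-response slope dx_T/dx_N = −0.5 < 0: the reaction function is downward-sloping, so the choices are strategic substitutes.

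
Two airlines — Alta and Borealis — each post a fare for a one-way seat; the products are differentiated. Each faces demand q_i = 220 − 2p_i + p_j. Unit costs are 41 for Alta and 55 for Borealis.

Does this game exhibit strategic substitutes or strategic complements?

Alta's profit: π = (p_{Alta} − 41)(220 − 2p_{Alta} + p_{Borealis}).
∂π/∂p_{Alta} = 302 − 4p_{Alta} + p_{Borealis} = 0 ⇒ p_{Alta} = 75.5 + 0.25p_{Borealis}.
The best-response slope dp_{Alta}/dp_{Borealis} = 0.25 > 0: the reaction function is upward-sloping, so the choices are strategic complements.

strategic complements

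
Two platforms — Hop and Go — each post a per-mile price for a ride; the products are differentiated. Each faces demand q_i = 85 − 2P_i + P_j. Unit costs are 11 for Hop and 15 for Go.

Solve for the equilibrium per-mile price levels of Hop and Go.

Hop's profit: π = (P_{Hop} − 11)(85 − 2P_{Hop} + P_{Go}).
∂π/∂P_{Hop} = 107 − 4P_{Hop} + P_{Go} = 0 ⇒ P_{Hop} = 26.75 + 0.25P_{Go}.
Similarly P_{Go} = 28.75 + 0.25P_{Hop}.
Solving the two reaction functions simultaneously: (1 − (0.25)(0.25))P_{Hop} = 26.75 + 0.25·28.75, so 0.9375P_{Hop} = 33.9375 and P_{Hop} = 36.2.
Then P_{Go} = 28.75 + 0.25·36.2 = 37.8.

36.2, 37.8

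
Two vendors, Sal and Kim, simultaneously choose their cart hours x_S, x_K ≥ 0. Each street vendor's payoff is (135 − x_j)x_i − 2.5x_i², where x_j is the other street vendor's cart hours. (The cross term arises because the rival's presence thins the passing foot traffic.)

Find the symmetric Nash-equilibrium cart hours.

Sal's payoff is (135 − x_K)x_S − 2.5x_S².
∂π/∂x_S = 135 − x_K − 5x_S = 0, so x_S = 27 − 0.2x_K.
The game is symmetric, so in equilibrium x_K = x_S: the reaction function gives 1.2x_S = 27, hence x_S = 22.5.

22.5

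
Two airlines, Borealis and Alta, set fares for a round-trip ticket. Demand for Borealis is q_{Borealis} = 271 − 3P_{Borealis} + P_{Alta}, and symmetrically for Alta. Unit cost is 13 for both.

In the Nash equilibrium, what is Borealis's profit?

Borealis's profit: π = (P_{Borealis} − 13)(271 − 3P_{Borealis} + P_{Alta}).
∂π/∂P_{Borealis} = 310 − 6P_{Borealis} + P_{Alta} = 0 ⇒ P_{Borealis} = 155/3 + (1/6)P_{Alta}.
The game is symmetric, so in equilibrium P_{Alta} = P_{Borealis}: the reaction function gives (5/6)P_{Borealis} = 155/3, hence P_{Borealis} = 62.
q_{Borealis} = 271 − 3·62 + 62 = 147.
Profit = (62 − 13)·147 = 7203.

7203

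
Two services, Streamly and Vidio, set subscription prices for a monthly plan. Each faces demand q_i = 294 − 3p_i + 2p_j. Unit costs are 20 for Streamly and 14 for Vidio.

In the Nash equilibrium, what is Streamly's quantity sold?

Streamly's profit: π = (p_{Streamly} − 20)(294 − 3p_{Streamly} + 2p_{Vidio}).
∂π/∂p_{Streamly} = 354 − 6p_{Streamly} + 2p_{Vidio} = 0 ⇒ p_{Streamly} = 59 + (1/3)p_{Vidio}.
Similarly p_{Vidio} = 56 + (1/3)p_{Streamly}.
Plugging p_{Vidio} into Streamly's best response: p_{Streamly} = 59 + (1/3)(56 + (1/3)p_{Streamly}) ⇒ (8/9)p_{Streamly} = 233/3, so p_{Streamly} = 87.375.
Then p_{Vidio} = 56 + (1/3)·87.375 = 85.125.
q_{Streamly} = 294 − 3·87.375 + 2·85.125 = 202.125.

202.125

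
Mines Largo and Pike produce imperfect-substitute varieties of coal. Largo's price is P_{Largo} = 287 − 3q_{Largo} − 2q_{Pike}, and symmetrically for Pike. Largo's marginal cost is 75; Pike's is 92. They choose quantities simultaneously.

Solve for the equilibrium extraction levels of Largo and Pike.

27.5625, 23.3125

Mine Largo's profit: π = q_{Largo}(287 − 3q_{Largo} − 2q_{Pike}) − 75q_{Largo}.
∂π/∂q_{Largo} = 212 − 6q_{Largo} − 2q_{Pike} = 0 ⇒ q_{Largo} = 106/3 − (1/3)q_{Pike}.
Similarly q_{Pike} = 32.5 − (1/3)q_{Largo}.
Solving the two reaction functions simultaneously: (1 − (−1/3)(−1/3))q_{Largo} = 106/3 − (1/3)·32.5, so (8/9)q_{Largo} = 24.5 and q_{Largo} = 27.5625.
Then q_{Pike} = 32.5 − (1/3)·27.5625 = 23.3125.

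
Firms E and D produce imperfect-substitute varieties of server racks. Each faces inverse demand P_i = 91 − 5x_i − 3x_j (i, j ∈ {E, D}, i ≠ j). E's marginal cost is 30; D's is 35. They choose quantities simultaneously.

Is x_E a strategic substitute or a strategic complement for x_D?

Firm E's profit: π = x_E(91 − 5x_E − 3x_D) − 30x_E.
∂π/∂x_E = 61 − 10x_E − 3x_D = 0 ⇒ x_E = 6.1 − 0.3x_D.
The best-response slope dx_E/dx_D = −0.3 < 0: the reaction function is downward-sloping, so the choices are strategic substitutes.

strategic substitutes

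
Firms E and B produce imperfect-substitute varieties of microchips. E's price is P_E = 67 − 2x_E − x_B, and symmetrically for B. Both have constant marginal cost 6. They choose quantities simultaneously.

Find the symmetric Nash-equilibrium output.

Firm E's profit: π = x_E(67 − 2x_E − x_B) − 6x_E.
∂π/∂x_E = 61 − 4x_E − x_B = 0 ⇒ x_E = 15.25 − 0.25x_B.
The game is symmetric, so in equilibrium x_B = x_E: the reaction function gives 1.25x_E = 15.25, hence x_E = 12.2.

12.2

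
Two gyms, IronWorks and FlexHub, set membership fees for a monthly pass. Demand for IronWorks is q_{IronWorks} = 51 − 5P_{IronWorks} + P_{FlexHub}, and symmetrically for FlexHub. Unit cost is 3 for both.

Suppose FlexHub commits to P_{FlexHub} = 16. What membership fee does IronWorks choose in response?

8.2

IronWorks's profit: π = (P_{IronWorks} − 3)(51 − 5P_{IronWorks} + P_{FlexHub}).
∂π/∂P_{IronWorks} = 66 − 10P_{IronWorks} + P_{FlexHub} = 0 ⇒ P_{IronWorks} = 6.6 + 0.1P_{FlexHub}.
At P_{FlexHub} = 16: P_{IronWorks} = 6.6 + 0.1·16 = 8.2.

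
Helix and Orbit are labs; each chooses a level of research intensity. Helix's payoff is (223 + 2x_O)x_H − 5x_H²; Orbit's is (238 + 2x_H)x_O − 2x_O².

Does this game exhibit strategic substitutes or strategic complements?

strategic complements

Expanding Helix's payoff: 223x_H + 2x_Ox_H − 5x_H².
∂π/∂x_H = 223 + 2x_O − 10x_H = 0, so x_H = 22.3 + 0.2x_O.
The best-response slope dx_H/dx_O = 0.2 > 0: the reaction function is upward-sloping, so the choices are strategic complements.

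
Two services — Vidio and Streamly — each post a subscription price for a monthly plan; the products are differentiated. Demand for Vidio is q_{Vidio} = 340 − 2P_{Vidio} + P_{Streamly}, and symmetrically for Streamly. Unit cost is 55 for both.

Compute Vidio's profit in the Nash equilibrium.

Vidio's profit: π = (P_{Vidio} − 55)(340 − 2P_{Vidio} + P_{Streamly}).
∂π/∂P_{Vidio} = 450 − 4P_{Vidio} + P_{Streamly} = 0 ⇒ P_{Vidio} = 112.5 + 0.25P_{Streamly}.
Setting P_{Vidio} = P_{Streamly} in the reaction function: P_{Vidio} = 112.5 + 0.25P_{Vidio}, so P_{Vidio} = 112.5 / 0.75 = 150.
q_{Vidio} = 340 − 2·150 + 150 = 190.
Profit = (150 − 55)·190 = 18050.

18050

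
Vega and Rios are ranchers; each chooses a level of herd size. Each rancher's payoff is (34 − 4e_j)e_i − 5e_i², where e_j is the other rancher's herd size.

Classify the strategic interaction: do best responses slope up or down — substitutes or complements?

Vega's payoff is (34 − 4e_R)e_V − 5e_V².
∂π/∂e_V = 34 − 4e_R − 10e_V = 0, so e_V = 3.4 − 0.4e_R.
The best-response slope de_V/de_R = −0.4 < 0: the reaction function is downward-sloping, so the choices are strategic substitutes.

strategic substitutes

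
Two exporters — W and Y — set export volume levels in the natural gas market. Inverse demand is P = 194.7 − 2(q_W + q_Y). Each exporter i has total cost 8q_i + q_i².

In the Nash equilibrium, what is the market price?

Exporter W's profit: π = q_W(194.7 − 2(q_W + q_Y)) − 8q_W − q_W².
∂π/∂q_W = 186.7 − 6q_W − 2q_Y = 0, so q_W = 1867/60 − (1/3)q_Y.
Setting q_W = q_Y in the reaction function: q_W = 1867/60 − (1/3)q_W, so q_W = (1867/60) / (4/3) = 23.3375.
Equilibrium price: P = 194.7 − 2·46.675 = 101.35.

101.35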